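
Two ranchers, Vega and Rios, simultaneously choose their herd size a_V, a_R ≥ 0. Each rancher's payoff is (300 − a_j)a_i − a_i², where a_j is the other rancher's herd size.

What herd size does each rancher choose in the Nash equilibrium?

100

Vega's payoff is (300 − a_R)a_V − a_V².
∂π/∂a_V = 300 − a_R − 2a_V = 0, so a_V = 150 − 0.5a_R.
Setting a_V = a_R in the reaction function: a_V = 150 − 0.5a_V, so a_V = 150 / 1.5 = 100.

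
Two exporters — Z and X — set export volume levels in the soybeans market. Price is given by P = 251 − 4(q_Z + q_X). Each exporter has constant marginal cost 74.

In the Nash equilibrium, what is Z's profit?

Exporter Z's profit: π = q_Z(251 − 4(q_Z + q_X)) − 74q_Z.
∂π/∂q_Z = 177 − 8q_Z − 4q_X = 0, so q_Z = 22.125 − 0.5q_X.
Setting q_Z = q_X in the reaction function: q_Z = 22.125 − 0.5q_Z, so q_Z = 22.125 / 1.5 = 14.75.
Price P = 251 − 4·29.5 = 133.
Z's profit: (133 − 74)·14.75 = 870.25.

870.25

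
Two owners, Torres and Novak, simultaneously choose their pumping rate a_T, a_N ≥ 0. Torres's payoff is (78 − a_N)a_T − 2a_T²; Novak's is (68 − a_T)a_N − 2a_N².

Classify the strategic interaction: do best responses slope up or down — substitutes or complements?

strategic substitutes

Expanding Torres's payoff: 78a_T − a_Na_T − 2a_T².
∂π/∂a_T = 78 − a_N − 4a_T = 0, so a_T = 19.5 − 0.25a_N.
The best-response slope da_T/da_N = −0.25 < 0: the reaction function is downward-sloping, so the choices are strategic substitutes.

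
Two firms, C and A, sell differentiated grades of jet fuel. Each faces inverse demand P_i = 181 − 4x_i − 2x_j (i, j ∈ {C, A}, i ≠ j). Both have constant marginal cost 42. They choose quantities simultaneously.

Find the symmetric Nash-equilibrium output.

13.9

Firm C's profit: π = x_C(181 − 4x_C − 2x_A) − 42x_C.
∂π/∂x_C = 139 − 8x_C − 2x_A = 0 ⇒ x_C = 17.375 − 0.25x_A.
Setting x_C = x_A in the reaction function: x_C = 17.375 − 0.25x_C, so x_C = 17.375 / 1.25 = 13.9.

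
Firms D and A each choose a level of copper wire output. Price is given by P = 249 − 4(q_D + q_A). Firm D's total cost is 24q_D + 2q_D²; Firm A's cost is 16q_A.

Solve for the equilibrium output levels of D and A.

Firm D's profit: π = q_D(249 − 4(q_D + q_A)) − 24q_D − 2q_D².
∂π/∂q_D = 225 − 12q_D − 4q_A = 0, so q_D = 18.75 − (1/3)q_A.
For A: ∂π/∂q_A = 233 − 8q_A − 4q_D = 0 ⇒ q_A = 29.125 − 0.5q_D.
Plugging q_A into D's best response: q_D = 18.75 − (1/3)(29.125 − 0.5q_D) ⇒ (5/6)q_D = 217/24, so q_D = 10.85.
Then q_A = 29.125 − 0.5·10.85 = 23.7.

10.85, 23.7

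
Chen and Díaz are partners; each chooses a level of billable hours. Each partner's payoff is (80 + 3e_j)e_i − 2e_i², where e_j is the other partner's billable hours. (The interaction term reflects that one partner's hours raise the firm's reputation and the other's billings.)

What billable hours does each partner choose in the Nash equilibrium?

80

Chen's payoff is (80 + 3e_D)e_C − 2e_C².
∂π/∂e_C = 80 + 3e_D − 4e_C = 0, so e_C = 20 + 0.75e_D.
The game is symmetric, so in equilibrium e_D = e_C: the reaction function gives 0.25e_C = 20, hence e_C = 80.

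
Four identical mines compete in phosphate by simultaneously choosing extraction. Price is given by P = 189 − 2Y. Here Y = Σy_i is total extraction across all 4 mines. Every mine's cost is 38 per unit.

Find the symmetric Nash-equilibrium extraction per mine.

A representative mine's profit is π_i = y_i(189 − 2Y) − 38y_i, with Y = y_i + Σ_{j≠i} y_j.
First-order condition: 151 − 4y_i − 2Σ_{j≠i} y_j = 0.
With identical mines, set every y_j = y: then 151 − 4y − 6y = 0, i.e. y = 151/10 = 15.1.

15.1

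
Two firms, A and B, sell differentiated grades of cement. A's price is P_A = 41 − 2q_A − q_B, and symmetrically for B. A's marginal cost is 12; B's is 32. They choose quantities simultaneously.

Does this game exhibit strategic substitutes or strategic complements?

Firm A's profit: π = q_A(41 − 2q_A − q_B) − 12q_A.
∂π/∂q_A = 29 − 4q_A − q_B = 0 ⇒ q_A = 7.25 − 0.25q_B.
The best-response slope dq_A/dq_B = −0.25 < 0: the reaction function is downward-sloping, so the choices are strategic substitutes.

strategic substitutes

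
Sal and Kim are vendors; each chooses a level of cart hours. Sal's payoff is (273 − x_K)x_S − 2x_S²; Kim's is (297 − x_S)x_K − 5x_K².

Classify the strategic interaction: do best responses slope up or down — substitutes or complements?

strategic substitutes

Expanding Sal's payoff: 273x_S − x_Kx_S − 2x_S².
∂π/∂x_S = 273 − x_K − 4x_S = 0, so x_S = 68.25 − 0.25x_K.
The best-response slope dx_S/dx_K = −0.25 < 0: the reaction function is downward-sloping, so the choices are strategic substitutes.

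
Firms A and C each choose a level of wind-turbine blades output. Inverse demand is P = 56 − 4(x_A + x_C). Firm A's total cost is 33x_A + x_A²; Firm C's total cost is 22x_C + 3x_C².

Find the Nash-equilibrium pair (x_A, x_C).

1.5, 2

Firm A's profit: π = x_A(56 − 4(x_A + x_C)) − 33x_A − x_A².
∂π/∂x_A = 23 − 10x_A − 4x_C = 0, so x_A = 2.3 − 0.4x_C.
For C: ∂π/∂x_C = 34 − 14x_C − 4x_A = 0 ⇒ x_C = 17/7 − (2/7)x_A.
Plugging x_C into A's best response: x_A = 2.3 − 0.4(17/7 − (2/7)x_A) ⇒ (31/35)x_A = 93/70, so x_A = 1.5.
Then x_C = 17/7 − (2/7)·1.5 = 2.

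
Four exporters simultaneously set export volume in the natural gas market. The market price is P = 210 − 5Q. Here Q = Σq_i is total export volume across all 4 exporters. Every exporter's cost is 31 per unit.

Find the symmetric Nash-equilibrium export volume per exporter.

7.16

A representative exporter's profit is π_i = q_i(210 − 5Q) − 31q_i, with Q = q_i + Σ_{j≠i} q_j.
First-order condition: 179 − 10q_i − 5Σ_{j≠i} q_j = 0.
With identical exporters, set every q_j = q: then 179 − 10q − 15q = 0, i.e. q = 179/25 = 7.16.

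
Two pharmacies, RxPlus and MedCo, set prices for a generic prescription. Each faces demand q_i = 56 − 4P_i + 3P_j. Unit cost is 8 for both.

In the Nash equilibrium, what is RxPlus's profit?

RxPlus's profit: π = (P_{RxPlus} − 8)(56 − 4P_{RxPlus} + 3P_{MedCo}).
∂π/∂P_{RxPlus} = 88 − 8P_{RxPlus} + 3P_{MedCo} = 0 ⇒ P_{RxPlus} = 11 + 0.375P_{MedCo}.
By symmetry P_{MedCo} = P_{RxPlus}; substituting into the reaction function, 0.625P_{RxPlus} = 11 and P_{RxPlus} = 17.6.
q_{RxPlus} = 56 − 4·17.6 + 3·17.6 = 38.4.
Profit = (17.6 − 8)·38.4 = 368.64.

368.64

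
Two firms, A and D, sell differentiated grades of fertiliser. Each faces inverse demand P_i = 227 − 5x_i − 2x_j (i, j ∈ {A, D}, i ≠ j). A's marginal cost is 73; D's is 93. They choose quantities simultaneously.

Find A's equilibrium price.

139.25

Firm A's profit: π = x_A(227 − 5x_A − 2x_D) − 73x_A.
∂π/∂x_A = 154 − 10x_A − 2x_D = 0 ⇒ x_A = 15.4 − 0.2x_D.
Similarly x_D = 13.4 − 0.2x_A.
Solving the two reaction functions simultaneously: (1 − (−0.2)(−0.2))x_A = 15.4 − 0.2·13.4, so 0.96x_A = 12.72 and x_A = 13.25.
Then x_D = 13.4 − 0.2·13.25 = 10.75.
P_A = 227 − 5·13.25 − 2·10.75 = 139.25.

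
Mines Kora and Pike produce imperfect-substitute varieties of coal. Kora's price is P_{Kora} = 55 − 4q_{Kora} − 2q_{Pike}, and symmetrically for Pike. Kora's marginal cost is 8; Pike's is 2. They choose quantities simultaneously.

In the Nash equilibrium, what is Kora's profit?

81

Mine Kora's profit: π = q_{Kora}(55 − 4q_{Kora} − 2q_{Pike}) − 8q_{Kora}.
∂π/∂q_{Kora} = 47 − 8q_{Kora} − 2q_{Pike} = 0 ⇒ q_{Kora} = 5.875 − 0.25q_{Pike}.
Similarly q_{Pike} = 6.625 − 0.25q_{Kora}.
Substituting the second reaction function into the first: q_{Kora} = 5.875 − 0.25(6.625 − 0.25q_{Kora}), which gives 0.9375q_{Kora} = 135/32 ⇒ q_{Kora} = 4.5.
Then q_{Pike} = 6.625 − 0.25·4.5 = 5.5.
P_{Kora} = 55 − 4·4.5 − 2·5.5 = 26.
Profit = (26 − 8)·4.5 = 81.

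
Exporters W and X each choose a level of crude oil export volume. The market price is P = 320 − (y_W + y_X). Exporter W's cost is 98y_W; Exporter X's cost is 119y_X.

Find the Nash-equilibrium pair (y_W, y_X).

Exporter W's profit: π = y_W(320 − (y_W + y_X)) − 98y_W.
∂π/∂y_W = 222 − 2y_W − y_X = 0, so y_W = 111 − 0.5y_X.
By the same steps for X: y_X = 100.5 − 0.5y_W.
Substituting the second reaction function into the first: y_W = 111 − 0.5(100.5 − 0.5y_W), which gives 0.75y_W = 60.75 ⇒ y_W = 81.
Then y_X = 100.5 − 0.5·81 = 60.

81, 60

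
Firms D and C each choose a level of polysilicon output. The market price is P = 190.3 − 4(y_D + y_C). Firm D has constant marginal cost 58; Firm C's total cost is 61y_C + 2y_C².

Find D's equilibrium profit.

Firm D's profit: π = y_D(190.3 − 4(y_D + y_C)) − 58y_D.
∂π/∂y_D = 132.3 − 8y_D − 4y_C = 0, so y_D = 16.5375 − 0.5y_C.
For C: ∂π/∂y_C = 129.3 − 12y_C − 4y_D = 0 ⇒ y_C = 10.775 − (1/3)y_D.
Plugging y_C into D's best response: y_D = 16.5375 − 0.5(10.775 − (1/3)y_D) ⇒ (5/6)y_D = 11.15, so y_D = 13.38.
Then y_C = 10.775 − (1/3)·13.38 = 6.315.
Price P = 190.3 − 4·19.695 = 111.52.
D's profit: (111.52 − 58)·13.38 = 716.0976.

716.0976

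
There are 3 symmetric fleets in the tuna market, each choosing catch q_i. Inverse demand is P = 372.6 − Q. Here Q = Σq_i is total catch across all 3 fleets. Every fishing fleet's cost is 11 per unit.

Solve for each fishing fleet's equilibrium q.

90.4

A representative fishing fleet's profit is π_i = q_i(372.6 − Q) − 11q_i, with Q = q_i + Σ_{j≠i} q_j.
First-order condition: 361.6 − 2q_i − Σ_{j≠i} q_j = 0.
In a symmetric equilibrium every fishing fleet chooses the same q, so Σ_{j≠i} q_j = 2q. The condition becomes 361.6 − 4q = 0, giving q = 361.6/4 = 90.4.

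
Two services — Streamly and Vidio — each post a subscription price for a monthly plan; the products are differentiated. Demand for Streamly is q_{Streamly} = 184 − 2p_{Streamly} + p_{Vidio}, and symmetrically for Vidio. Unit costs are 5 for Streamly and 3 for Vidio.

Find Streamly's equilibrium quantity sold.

Streamly's profit: π = (p_{Streamly} − 5)(184 − 2p_{Streamly} + p_{Vidio}).
∂π/∂p_{Streamly} = 194 − 4p_{Streamly} + p_{Vidio} = 0 ⇒ p_{Streamly} = 48.5 + 0.25p_{Vidio}.
Similarly p_{Vidio} = 47.5 + 0.25p_{Streamly}.
Substituting the second reaction function into the first: p_{Streamly} = 48.5 + 0.25(47.5 + 0.25p_{Streamly}), which gives 0.9375p_{Streamly} = 60.375 ⇒ p_{Streamly} = 64.4.
Then p_{Vidio} = 47.5 + 0.25·64.4 = 63.6.
q_{Streamly} = 184 − 2·64.4 + 63.6 = 118.8.

118.8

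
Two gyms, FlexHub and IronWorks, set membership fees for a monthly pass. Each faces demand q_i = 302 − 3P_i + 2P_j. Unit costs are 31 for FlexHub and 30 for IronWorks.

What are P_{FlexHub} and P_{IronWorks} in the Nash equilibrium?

98.5625, 98.1875

FlexHub's profit: π = (P_{FlexHub} − 31)(302 − 3P_{FlexHub} + 2P_{IronWorks}).
∂π/∂P_{FlexHub} = 395 − 6P_{FlexHub} + 2P_{IronWorks} = 0 ⇒ P_{FlexHub} = 395/6 + (1/3)P_{IronWorks}.
Similarly P_{IronWorks} = 196/3 + (1/3)P_{FlexHub}.
Plugging P_{IronWorks} into FlexHub's best response: P_{FlexHub} = 395/6 + (1/3)(196/3 + (1/3)P_{FlexHub}) ⇒ (8/9)P_{FlexHub} = 1577/18, so P_{FlexHub} = 98.5625.
Then P_{IronWorks} = 196/3 + (1/3)·98.5625 = 98.1875.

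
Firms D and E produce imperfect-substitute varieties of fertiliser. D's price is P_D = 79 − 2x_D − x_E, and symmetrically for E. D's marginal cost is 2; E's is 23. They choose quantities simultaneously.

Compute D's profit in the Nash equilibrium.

Firm D's profit: π = x_D(79 − 2x_D − x_E) − 2x_D.
∂π/∂x_D = 77 − 4x_D − x_E = 0 ⇒ x_D = 19.25 − 0.25x_E.
Similarly x_E = 14 − 0.25x_D.
Substituting the second reaction function into the first: x_D = 19.25 − 0.25(14 − 0.25x_D), which gives 0.9375x_D = 15.75 ⇒ x_D = 16.8.
Then x_E = 14 − 0.25·16.8 = 9.8.
P_D = 79 − 2·16.8 − 9.8 = 35.6.
Profit = (35.6 − 2)·16.8 = 564.48.

564.48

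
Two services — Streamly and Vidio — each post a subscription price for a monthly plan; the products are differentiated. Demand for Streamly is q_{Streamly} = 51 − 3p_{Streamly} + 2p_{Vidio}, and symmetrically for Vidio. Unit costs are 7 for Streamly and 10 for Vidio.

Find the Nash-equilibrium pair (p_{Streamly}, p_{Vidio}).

Streamly's profit: π = (p_{Streamly} − 7)(51 − 3p_{Streamly} + 2p_{Vidio}).
∂π/∂p_{Streamly} = 72 − 6p_{Streamly} + 2p_{Vidio} = 0 ⇒ p_{Streamly} = 12 + (1/3)p_{Vidio}.
Similarly p_{Vidio} = 13.5 + (1/3)p_{Streamly}.
Plugging p_{Vidio} into Streamly's best response: p_{Streamly} = 12 + (1/3)(13.5 + (1/3)p_{Streamly}) ⇒ (8/9)p_{Streamly} = 16.5, so p_{Streamly} = 18.5625.
Then p_{Vidio} = 13.5 + (1/3)·18.5625 = 19.6875.

18.5625, 19.6875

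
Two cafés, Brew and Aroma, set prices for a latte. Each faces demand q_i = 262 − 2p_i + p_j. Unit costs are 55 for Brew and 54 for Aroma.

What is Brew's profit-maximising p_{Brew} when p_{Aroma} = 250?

155.5

Brew's profit: π = (p_{Brew} − 55)(262 − 2p_{Brew} + p_{Aroma}).
∂π/∂p_{Brew} = 372 − 4p_{Brew} + p_{Aroma} = 0 ⇒ p_{Brew} = 93 + 0.25p_{Aroma}.
At p_{Aroma} = 250: p_{Brew} = 93 + 0.25·250 = 155.5.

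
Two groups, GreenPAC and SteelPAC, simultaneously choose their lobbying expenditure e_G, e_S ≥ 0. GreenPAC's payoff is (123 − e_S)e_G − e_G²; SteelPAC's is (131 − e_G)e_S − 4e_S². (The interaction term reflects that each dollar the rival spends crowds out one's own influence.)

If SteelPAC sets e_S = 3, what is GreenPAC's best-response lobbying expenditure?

Expanding GreenPAC's payoff: 123e_G − e_Se_G − e_G².
∂π/∂e_G = 123 − e_S − 2e_G = 0, so e_G = 61.5 − 0.5e_S.
At e_S = 3: e_G = 61.5 − 0.5·3 = 60.

60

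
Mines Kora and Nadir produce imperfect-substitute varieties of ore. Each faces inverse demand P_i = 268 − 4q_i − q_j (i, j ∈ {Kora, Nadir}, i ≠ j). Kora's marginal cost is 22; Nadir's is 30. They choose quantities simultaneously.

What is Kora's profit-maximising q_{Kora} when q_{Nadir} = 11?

Mine Kora's profit: π = q_{Kora}(268 − 4q_{Kora} − q_{Nadir}) − 22q_{Kora}.
∂π/∂q_{Kora} = 246 − 8q_{Kora} − q_{Nadir} = 0 ⇒ q_{Kora} = 30.75 − 0.125q_{Nadir}.
At q_{Nadir} = 11: q_{Kora} = 30.75 − 0.125·11 = 29.375.

29.375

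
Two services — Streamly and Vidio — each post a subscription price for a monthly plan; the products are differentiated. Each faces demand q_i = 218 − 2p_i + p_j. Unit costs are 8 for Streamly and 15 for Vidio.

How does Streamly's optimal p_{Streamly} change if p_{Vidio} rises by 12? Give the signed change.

Streamly's profit: π = (p_{Streamly} − 8)(218 − 2p_{Streamly} + p_{Vidio}).
∂π/∂p_{Streamly} = 234 − 4p_{Streamly} + p_{Vidio} = 0 ⇒ p_{Streamly} = 58.5 + 0.25p_{Vidio}.
The reaction-function slope is 0.25, so a 12-unit rise in p_{Vidio} moves p_{Streamly} by 0.25 × 12 = 3. Streamly's best response rises — the actions are strategic complements.

3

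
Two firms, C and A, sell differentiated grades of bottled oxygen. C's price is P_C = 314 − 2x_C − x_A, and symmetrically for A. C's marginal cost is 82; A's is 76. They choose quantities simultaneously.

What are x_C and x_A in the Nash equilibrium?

46, 48

Firm C's profit: π = x_C(314 − 2x_C − x_A) − 82x_C.
∂π/∂x_C = 232 − 4x_C − x_A = 0 ⇒ x_C = 58 − 0.25x_A.
Similarly x_A = 59.5 − 0.25x_C.
Plugging x_A into C's best response: x_C = 58 − 0.25(59.5 − 0.25x_C) ⇒ 0.9375x_C = 43.125, so x_C = 46.
Then x_A = 59.5 − 0.25·46 = 48.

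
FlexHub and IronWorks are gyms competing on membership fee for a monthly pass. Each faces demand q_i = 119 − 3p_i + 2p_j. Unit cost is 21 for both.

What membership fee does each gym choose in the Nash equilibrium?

FlexHub's profit: π = (p_{FlexHub} − 21)(119 − 3p_{FlexHub} + 2p_{IronWorks}).
∂π/∂p_{FlexHub} = 182 − 6p_{FlexHub} + 2p_{IronWorks} = 0 ⇒ p_{FlexHub} = 91/3 + (1/3)p_{IronWorks}.
By symmetry p_{IronWorks} = p_{FlexHub}; substituting into the reaction function, (2/3)p_{FlexHub} = 91/3 and p_{FlexHub} = 45.5.

45.5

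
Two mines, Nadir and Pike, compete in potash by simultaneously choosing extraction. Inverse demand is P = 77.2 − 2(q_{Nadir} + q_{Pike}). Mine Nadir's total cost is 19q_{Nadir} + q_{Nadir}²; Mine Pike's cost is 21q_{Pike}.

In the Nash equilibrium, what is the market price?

Mine Nadir's profit: π = q_{Nadir}(77.2 − 2(q_{Nadir} + q_{Pike})) − 19q_{Nadir} − q_{Nadir}².
∂π/∂q_{Nadir} = 58.2 − 6q_{Nadir} − 2q_{Pike} = 0, so q_{Nadir} = 9.7 − (1/3)q_{Pike}.
For Pike: ∂π/∂q_{Pike} = 56.2 − 4q_{Pike} − 2q_{Nadir} = 0 ⇒ q_{Pike} = 14.05 − 0.5q_{Nadir}.
Plugging q_{Pike} into Nadir's best response: q_{Nadir} = 9.7 − (1/3)(14.05 − 0.5q_{Nadir}) ⇒ (5/6)q_{Nadir} = 301/60, so q_{Nadir} = 6.02.
Then q_{Pike} = 14.05 − 0.5·6.02 = 11.04.
Equilibrium price: P = 77.2 − 2·17.06 = 43.08.

43.08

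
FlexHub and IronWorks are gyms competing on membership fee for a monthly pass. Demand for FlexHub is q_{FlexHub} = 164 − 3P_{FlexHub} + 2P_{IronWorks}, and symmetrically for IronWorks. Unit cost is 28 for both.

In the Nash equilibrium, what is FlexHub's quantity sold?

102

FlexHub's profit: π = (P_{FlexHub} − 28)(164 − 3P_{FlexHub} + 2P_{IronWorks}).
∂π/∂P_{FlexHub} = 248 − 6P_{FlexHub} + 2P_{IronWorks} = 0 ⇒ P_{FlexHub} = 124/3 + (1/3)P_{IronWorks}.
By symmetry P_{IronWorks} = P_{FlexHub}; substituting into the reaction function, (2/3)P_{FlexHub} = 124/3 and P_{FlexHub} = 62.
q_{FlexHub} = 164 − 3·62 + 2·62 = 102.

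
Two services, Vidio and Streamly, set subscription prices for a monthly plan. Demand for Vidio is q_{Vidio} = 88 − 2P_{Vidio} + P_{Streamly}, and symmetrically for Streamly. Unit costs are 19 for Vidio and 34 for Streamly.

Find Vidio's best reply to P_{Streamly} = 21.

36.75

Vidio's profit: π = (P_{Vidio} − 19)(88 − 2P_{Vidio} + P_{Streamly}).
∂π/∂P_{Vidio} = 126 − 4P_{Vidio} + P_{Streamly} = 0 ⇒ P_{Vidio} = 31.5 + 0.25P_{Streamly}.
At P_{Streamly} = 21: P_{Vidio} = 31.5 + 0.25·21 = 36.75.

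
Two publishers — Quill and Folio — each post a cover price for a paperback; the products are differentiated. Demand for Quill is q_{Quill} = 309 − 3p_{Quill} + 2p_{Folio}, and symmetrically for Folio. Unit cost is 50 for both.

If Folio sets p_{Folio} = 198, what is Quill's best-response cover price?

Quill's profit: π = (p_{Quill} − 50)(309 − 3p_{Quill} + 2p_{Folio}).
∂π/∂p_{Quill} = 459 − 6p_{Quill} + 2p_{Folio} = 0 ⇒ p_{Quill} = 76.5 + (1/3)p_{Folio}.
At p_{Folio} = 198: p_{Quill} = 76.5 + (1/3)·198 = 142.5.

142.5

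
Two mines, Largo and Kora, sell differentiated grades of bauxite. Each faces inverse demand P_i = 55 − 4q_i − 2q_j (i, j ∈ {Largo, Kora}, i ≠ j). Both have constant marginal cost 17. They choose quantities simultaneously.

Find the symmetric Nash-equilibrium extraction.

3.8

Mine Largo's profit: π = q_{Largo}(55 − 4q_{Largo} − 2q_{Kora}) − 17q_{Largo}.
∂π/∂q_{Largo} = 38 − 8q_{Largo} − 2q_{Kora} = 0 ⇒ q_{Largo} = 4.75 − 0.25q_{Kora}.
Setting q_{Largo} = q_{Kora} in the reaction function: q_{Largo} = 4.75 − 0.25q_{Largo}, so q_{Largo} = 4.75 / 1.25 = 3.8.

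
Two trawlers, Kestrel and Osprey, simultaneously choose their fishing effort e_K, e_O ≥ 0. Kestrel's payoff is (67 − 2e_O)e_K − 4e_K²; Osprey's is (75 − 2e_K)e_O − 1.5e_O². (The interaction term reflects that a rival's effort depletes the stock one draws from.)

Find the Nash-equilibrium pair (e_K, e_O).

Expanding Kestrel's payoff: 67e_K − 2e_Oe_K − 4e_K².
∂π/∂e_K = 67 − 2e_O − 8e_K = 0, so e_K = 8.375 − 0.25e_O.
Likewise for Osprey: e_O = 25 − (2/3)e_K.
Plugging e_O into Kestrel's best response: e_K = 8.375 − 0.25(25 − (2/3)e_K) ⇒ (5/6)e_K = 2.125, so e_K = 2.55.
Then e_O = 25 − (2/3)·2.55 = 23.3.

2.55, 23.3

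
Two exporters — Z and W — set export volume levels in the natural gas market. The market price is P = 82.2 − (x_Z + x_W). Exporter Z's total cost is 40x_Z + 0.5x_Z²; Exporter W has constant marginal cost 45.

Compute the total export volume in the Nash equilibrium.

Exporter Z's profit: π = x_Z(82.2 − (x_Z + x_W)) − 40x_Z − 0.5x_Z².
∂π/∂x_Z = 42.2 − 3x_Z − x_W = 0, so x_Z = 211/15 − (1/3)x_W.
For W: ∂π/∂x_W = 37.2 − 2x_W − x_Z = 0 ⇒ x_W = 18.6 − 0.5x_Z.
Substituting the second reaction function into the first: x_Z = 211/15 − (1/3)(18.6 − 0.5x_Z), which gives (5/6)x_Z = 118/15 ⇒ x_Z = 9.44.
Then x_W = 18.6 − 0.5·9.44 = 13.88.
Total export volume: 9.44 + 13.88 = 23.32.

23.32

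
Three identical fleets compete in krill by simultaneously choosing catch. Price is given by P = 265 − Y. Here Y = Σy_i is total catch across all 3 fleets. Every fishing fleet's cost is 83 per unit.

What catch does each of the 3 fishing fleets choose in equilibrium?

A representative fishing fleet's profit is π_i = y_i(265 − Y) − 83y_i, with Y = y_i + Σ_{j≠i} y_j.
First-order condition: 182 − 2y_i − Σ_{j≠i} y_j = 0.
With identical fishing fleets, set every y_j = y: then 182 − 2y − 2y = 0, i.e. y = 182/4 = 45.5.

45.5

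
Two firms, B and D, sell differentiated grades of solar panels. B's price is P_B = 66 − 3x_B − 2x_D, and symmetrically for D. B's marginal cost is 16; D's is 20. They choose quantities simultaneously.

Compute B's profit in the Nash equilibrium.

126.75

Firm B's profit: π = x_B(66 − 3x_B − 2x_D) − 16x_B.
∂π/∂x_B = 50 − 6x_B − 2x_D = 0 ⇒ x_B = 25/3 − (1/3)x_D.
Similarly x_D = 23/3 − (1/3)x_B.
Plugging x_D into B's best response: x_B = 25/3 − (1/3)(23/3 − (1/3)x_B) ⇒ (8/9)x_B = 52/9, so x_B = 6.5.
Then x_D = 23/3 − (1/3)·6.5 = 5.5.
P_B = 66 − 3·6.5 − 2·5.5 = 35.5.
Profit = (35.5 − 16)·6.5 = 126.75.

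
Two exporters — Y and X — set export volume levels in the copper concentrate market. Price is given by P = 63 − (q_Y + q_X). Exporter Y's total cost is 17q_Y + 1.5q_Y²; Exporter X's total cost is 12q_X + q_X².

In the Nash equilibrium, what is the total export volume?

Exporter Y's profit: π = q_Y(63 − (q_Y + q_X)) − 17q_Y − 1.5q_Y².
∂π/∂q_Y = 46 − 5q_Y − q_X = 0, so q_Y = 9.2 − 0.2q_X.
For X: ∂π/∂q_X = 51 − 4q_X − q_Y = 0 ⇒ q_X = 12.75 − 0.25q_Y.
Substituting the second reaction function into the first: q_Y = 9.2 − 0.2(12.75 − 0.25q_Y), which gives 0.95q_Y = 6.65 ⇒ q_Y = 7.
Then q_X = 12.75 − 0.25·7 = 11.
Total export volume: 7 + 11 = 18.

18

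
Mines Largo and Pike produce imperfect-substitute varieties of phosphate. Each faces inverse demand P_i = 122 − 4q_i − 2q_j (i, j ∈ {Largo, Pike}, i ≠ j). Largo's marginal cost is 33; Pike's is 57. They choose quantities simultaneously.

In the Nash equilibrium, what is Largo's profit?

Mine Largo's profit: π = q_{Largo}(122 − 4q_{Largo} − 2q_{Pike}) − 33q_{Largo}.
∂π/∂q_{Largo} = 89 − 8q_{Largo} − 2q_{Pike} = 0 ⇒ q_{Largo} = 11.125 − 0.25q_{Pike}.
Similarly q_{Pike} = 8.125 − 0.25q_{Largo}.
Plugging q_{Pike} into Largo's best response: q_{Largo} = 11.125 − 0.25(8.125 − 0.25q_{Largo}) ⇒ 0.9375q_{Largo} = 291/32, so q_{Largo} = 9.7.
Then q_{Pike} = 8.125 − 0.25·9.7 = 5.7.
P_{Largo} = 122 − 4·9.7 − 2·5.7 = 71.8.
Profit = (71.8 − 33)·9.7 = 376.36.

376.36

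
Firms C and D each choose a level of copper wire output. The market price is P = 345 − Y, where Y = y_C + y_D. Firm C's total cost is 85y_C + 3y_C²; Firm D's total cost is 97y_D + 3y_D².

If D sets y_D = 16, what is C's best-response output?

30.5

Firm C's profit: π = y_C(345 − (y_C + y_D)) − 85y_C − 3y_C².
∂π/∂y_C = 260 − 8y_C − y_D = 0, so y_C = 32.5 − 0.125y_D.
At y_D = 16: y_C = 32.5 − 0.125·16 = 30.5.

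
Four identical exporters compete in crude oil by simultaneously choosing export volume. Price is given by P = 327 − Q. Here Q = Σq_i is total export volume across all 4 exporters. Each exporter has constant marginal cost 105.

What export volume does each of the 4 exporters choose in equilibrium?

44.4

A representative exporter's profit is π_i = q_i(327 − Q) − 105q_i, with Q = q_i + Σ_{j≠i} q_j.
First-order condition: 222 − 2q_i − Σ_{j≠i} q_j = 0.
In a symmetric equilibrium every exporter chooses the same q, so Σ_{j≠i} q_j = 3q. The condition becomes 222 − 5q = 0, giving q = 222/5 = 44.4.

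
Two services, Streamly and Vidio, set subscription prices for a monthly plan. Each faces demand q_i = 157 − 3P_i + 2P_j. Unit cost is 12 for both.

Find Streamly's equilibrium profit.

Streamly's profit: π = (P_{Streamly} − 12)(157 − 3P_{Streamly} + 2P_{Vidio}).
∂π/∂P_{Streamly} = 193 − 6P_{Streamly} + 2P_{Vidio} = 0 ⇒ P_{Streamly} = 193/6 + (1/3)P_{Vidio}.
By symmetry P_{Vidio} = P_{Streamly}; substituting into the reaction function, (2/3)P_{Streamly} = 193/6 and P_{Streamly} = 48.25.
q_{Streamly} = 157 − 3·48.25 + 2·48.25 = 108.75.
Profit = (48.25 − 12)·108.75 = 3942.1875.

3942.1875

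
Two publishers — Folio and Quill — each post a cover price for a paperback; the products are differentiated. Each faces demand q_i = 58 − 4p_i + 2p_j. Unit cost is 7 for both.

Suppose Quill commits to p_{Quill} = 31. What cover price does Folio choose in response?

Folio's profit: π = (p_{Folio} − 7)(58 − 4p_{Folio} + 2p_{Quill}).
∂π/∂p_{Folio} = 86 − 8p_{Folio} + 2p_{Quill} = 0 ⇒ p_{Folio} = 10.75 + 0.25p_{Quill}.
At p_{Quill} = 31: p_{Folio} = 10.75 + 0.25·31 = 18.5.

18.5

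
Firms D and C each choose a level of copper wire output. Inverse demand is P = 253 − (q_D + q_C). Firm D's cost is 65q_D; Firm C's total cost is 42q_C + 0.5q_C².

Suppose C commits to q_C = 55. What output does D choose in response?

66.5

Firm D's profit: π = q_D(253 − (q_D + q_C)) − 65q_D.
∂π/∂q_D = 188 − 2q_D − q_C = 0, so q_D = 94 − 0.5q_C.
At q_C = 55: q_D = 94 − 0.5·55 = 66.5.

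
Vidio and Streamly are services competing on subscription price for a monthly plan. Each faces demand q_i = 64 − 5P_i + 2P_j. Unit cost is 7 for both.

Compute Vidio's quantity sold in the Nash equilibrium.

Vidio's profit: π = (P_{Vidio} − 7)(64 − 5P_{Vidio} + 2P_{Streamly}).
∂π/∂P_{Vidio} = 99 − 10P_{Vidio} + 2P_{Streamly} = 0 ⇒ P_{Vidio} = 9.9 + 0.2P_{Streamly}.
Setting P_{Vidio} = P_{Streamly} in the reaction function: P_{Vidio} = 9.9 + 0.2P_{Vidio}, so P_{Vidio} = 9.9 / 0.8 = 12.375.
q_{Vidio} = 64 − 5·12.375 + 2·12.375 = 26.875.

26.875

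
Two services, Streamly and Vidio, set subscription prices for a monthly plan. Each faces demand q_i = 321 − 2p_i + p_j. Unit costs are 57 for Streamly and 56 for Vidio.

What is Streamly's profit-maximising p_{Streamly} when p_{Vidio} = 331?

191.5

Streamly's profit: π = (p_{Streamly} − 57)(321 − 2p_{Streamly} + p_{Vidio}).
∂π/∂p_{Streamly} = 435 − 4p_{Streamly} + p_{Vidio} = 0 ⇒ p_{Streamly} = 108.75 + 0.25p_{Vidio}.
At p_{Vidio} = 331: p_{Streamly} = 108.75 + 0.25·331 = 191.5.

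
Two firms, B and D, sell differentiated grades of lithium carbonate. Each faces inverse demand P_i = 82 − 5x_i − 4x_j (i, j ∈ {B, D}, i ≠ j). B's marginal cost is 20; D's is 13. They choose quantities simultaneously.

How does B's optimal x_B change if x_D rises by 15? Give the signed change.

-6

Firm B's profit: π = x_B(82 − 5x_B − 4x_D) − 20x_B.
∂π/∂x_B = 62 − 10x_B − 4x_D = 0 ⇒ x_B = 6.2 − 0.4x_D.
The reaction-function slope is −0.4, so a 15-unit rise in x_D moves x_B by −0.4 × 15 = −6. B's best response falls — the actions are strategic substitutes.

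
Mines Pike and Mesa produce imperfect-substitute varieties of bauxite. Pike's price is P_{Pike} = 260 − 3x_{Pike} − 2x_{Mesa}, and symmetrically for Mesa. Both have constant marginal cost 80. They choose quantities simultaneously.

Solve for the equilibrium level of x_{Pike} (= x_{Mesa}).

Mine Pike's profit: π = x_{Pike}(260 − 3x_{Pike} − 2x_{Mesa}) − 80x_{Pike}.
∂π/∂x_{Pike} = 180 − 6x_{Pike} − 2x_{Mesa} = 0 ⇒ x_{Pike} = 30 − (1/3)x_{Mesa}.
Setting x_{Pike} = x_{Mesa} in the reaction function: x_{Pike} = 30 − (1/3)x_{Pike}, so x_{Pike} = 30 / (4/3) = 22.5.

22.5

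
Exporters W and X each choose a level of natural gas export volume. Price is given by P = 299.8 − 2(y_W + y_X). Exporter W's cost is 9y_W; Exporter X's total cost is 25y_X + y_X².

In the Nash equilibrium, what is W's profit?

7142.5152

Exporter W's profit: π = y_W(299.8 − 2(y_W + y_X)) − 9y_W.
∂π/∂y_W = 290.8 − 4y_W − 2y_X = 0, so y_W = 72.7 − 0.5y_X.
For X: ∂π/∂y_X = 274.8 − 6y_X − 2y_W = 0 ⇒ y_X = 45.8 − (1/3)y_W.
Plugging y_X into W's best response: y_W = 72.7 − 0.5(45.8 − (1/3)y_W) ⇒ (5/6)y_W = 49.8, so y_W = 59.76.
Then y_X = 45.8 − (1/3)·59.76 = 25.88.
Price P = 299.8 − 2·85.64 = 128.52.
W's profit: (128.52 − 9)·59.76 = 7142.5152.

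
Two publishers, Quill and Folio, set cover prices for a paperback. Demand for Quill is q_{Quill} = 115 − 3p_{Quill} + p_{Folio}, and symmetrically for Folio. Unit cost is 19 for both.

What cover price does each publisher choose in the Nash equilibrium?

34.4

Quill's profit: π = (p_{Quill} − 19)(115 − 3p_{Quill} + p_{Folio}).
∂π/∂p_{Quill} = 172 − 6p_{Quill} + p_{Folio} = 0 ⇒ p_{Quill} = 86/3 + (1/6)p_{Folio}.
The game is symmetric, so in equilibrium p_{Folio} = p_{Quill}: the reaction function gives (5/6)p_{Quill} = 86/3, hence p_{Quill} = 34.4.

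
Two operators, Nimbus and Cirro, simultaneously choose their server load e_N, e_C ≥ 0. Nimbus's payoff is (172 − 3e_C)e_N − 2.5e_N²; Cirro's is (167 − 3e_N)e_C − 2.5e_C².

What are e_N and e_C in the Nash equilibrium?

22.4375, 19.9375

Expanding Nimbus's payoff: 172e_N − 3e_Ce_N − 2.5e_N².
∂π/∂e_N = 172 − 3e_C − 5e_N = 0, so e_N = 34.4 − 0.6e_C.
Likewise for Cirro: e_C = 33.4 − 0.6e_N.
Substituting the second reaction function into the first: e_N = 34.4 − 0.6(33.4 − 0.6e_N), which gives 0.64e_N = 14.36 ⇒ e_N = 22.4375.
Then e_C = 33.4 − 0.6·22.4375 = 19.9375.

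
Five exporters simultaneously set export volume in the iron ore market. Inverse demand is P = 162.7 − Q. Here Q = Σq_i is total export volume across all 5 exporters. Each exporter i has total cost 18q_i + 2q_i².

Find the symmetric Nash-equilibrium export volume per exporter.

14.47

A representative exporter's profit is π_i = q_i(162.7 − Q) − 18q_i − 2q_i², with Q = q_i + Σ_{j≠i} q_j.
First-order condition: 144.7 − 6q_i − Σ_{j≠i} q_j = 0.
Imposing symmetry (q_j = q for all j) turns Σ_{j≠i} q_j into 4q, so 144.7 = 10q and q = 14.47.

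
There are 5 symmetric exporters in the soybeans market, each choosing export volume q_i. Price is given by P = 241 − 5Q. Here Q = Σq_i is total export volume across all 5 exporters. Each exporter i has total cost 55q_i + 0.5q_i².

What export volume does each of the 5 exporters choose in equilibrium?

6

A representative exporter's profit is π_i = q_i(241 − 5Q) − 55q_i − 0.5q_i², with Q = q_i + Σ_{j≠i} q_j.
First-order condition: 186 − 11q_i − 5Σ_{j≠i} q_j = 0.
With identical exporters, set every q_j = q: then 186 − 11q − 20q = 0, i.e. q = 186/31 = 6.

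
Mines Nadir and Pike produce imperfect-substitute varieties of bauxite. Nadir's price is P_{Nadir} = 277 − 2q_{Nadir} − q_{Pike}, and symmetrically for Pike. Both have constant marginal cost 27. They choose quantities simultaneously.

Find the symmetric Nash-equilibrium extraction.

Mine Nadir's profit: π = q_{Nadir}(277 − 2q_{Nadir} − q_{Pike}) − 27q_{Nadir}.
∂π/∂q_{Nadir} = 250 − 4q_{Nadir} − q_{Pike} = 0 ⇒ q_{Nadir} = 62.5 − 0.25q_{Pike}.
Setting q_{Nadir} = q_{Pike} in the reaction function: q_{Nadir} = 62.5 − 0.25q_{Nadir}, so q_{Nadir} = 62.5 / 1.25 = 50.

50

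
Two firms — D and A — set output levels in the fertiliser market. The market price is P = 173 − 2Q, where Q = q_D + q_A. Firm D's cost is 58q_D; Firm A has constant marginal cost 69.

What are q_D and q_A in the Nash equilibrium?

Firm D's profit: π = q_D(173 − 2(q_D + q_A)) − 58q_D.
∂π/∂q_D = 115 − 4q_D − 2q_A = 0, so q_D = 28.75 − 0.5q_A.
By the same steps for A: q_A = 26 − 0.5q_D.
Plugging q_A into D's best response: q_D = 28.75 − 0.5(26 − 0.5q_D) ⇒ 0.75q_D = 15.75, so q_D = 21.
Then q_A = 26 − 0.5·21 = 15.5.

21, 15.5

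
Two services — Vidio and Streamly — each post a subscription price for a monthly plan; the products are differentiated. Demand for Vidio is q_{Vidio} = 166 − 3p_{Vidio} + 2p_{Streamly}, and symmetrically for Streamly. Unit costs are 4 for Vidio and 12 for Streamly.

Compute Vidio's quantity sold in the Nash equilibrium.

Vidio's profit: π = (p_{Vidio} − 4)(166 − 3p_{Vidio} + 2p_{Streamly}).
∂π/∂p_{Vidio} = 178 − 6p_{Vidio} + 2p_{Streamly} = 0 ⇒ p_{Vidio} = 89/3 + (1/3)p_{Streamly}.
Similarly p_{Streamly} = 101/3 + (1/3)p_{Vidio}.
Solving the two reaction functions simultaneously: (1 − (1/3)(1/3))p_{Vidio} = 89/3 + (1/3)·(101/3), so (8/9)p_{Vidio} = 368/9 and p_{Vidio} = 46.
Then p_{Streamly} = 101/3 + (1/3)·46 = 49.
q_{Vidio} = 166 − 3·46 + 2·49 = 126.

126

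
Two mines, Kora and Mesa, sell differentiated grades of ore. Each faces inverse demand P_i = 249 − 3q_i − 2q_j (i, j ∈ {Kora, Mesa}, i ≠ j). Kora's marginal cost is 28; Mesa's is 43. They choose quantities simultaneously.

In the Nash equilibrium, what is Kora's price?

Mine Kora's profit: π = q_{Kora}(249 − 3q_{Kora} − 2q_{Mesa}) − 28q_{Kora}.
∂π/∂q_{Kora} = 221 − 6q_{Kora} − 2q_{Mesa} = 0 ⇒ q_{Kora} = 221/6 − (1/3)q_{Mesa}.
Similarly q_{Mesa} = 103/3 − (1/3)q_{Kora}.
Substituting the second reaction function into the first: q_{Kora} = 221/6 − (1/3)(103/3 − (1/3)q_{Kora}), which gives (8/9)q_{Kora} = 457/18 ⇒ q_{Kora} = 28.5625.
Then q_{Mesa} = 103/3 − (1/3)·28.5625 = 24.8125.
P_{Kora} = 249 − 3·28.5625 − 2·24.8125 = 113.6875.

113.6875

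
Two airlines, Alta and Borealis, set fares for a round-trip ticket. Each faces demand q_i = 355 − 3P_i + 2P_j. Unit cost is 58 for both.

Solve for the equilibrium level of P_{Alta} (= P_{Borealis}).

132.25

Alta's profit: π = (P_{Alta} − 58)(355 − 3P_{Alta} + 2P_{Borealis}).
∂π/∂P_{Alta} = 529 − 6P_{Alta} + 2P_{Borealis} = 0 ⇒ P_{Alta} = 529/6 + (1/3)P_{Borealis}.
By symmetry P_{Borealis} = P_{Alta}; substituting into the reaction function, (2/3)P_{Alta} = 529/6 and P_{Alta} = 132.25.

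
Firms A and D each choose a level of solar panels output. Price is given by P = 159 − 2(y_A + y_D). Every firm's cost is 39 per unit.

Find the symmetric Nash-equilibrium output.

Firm A's profit: π = y_A(159 − 2(y_A + y_D)) − 39y_A.
∂π/∂y_A = 120 − 4y_A − 2y_D = 0, so y_A = 30 − 0.5y_D.
Setting y_A = y_D in the reaction function: y_A = 30 − 0.5y_A, so y_A = 30 / 1.5 = 20.

20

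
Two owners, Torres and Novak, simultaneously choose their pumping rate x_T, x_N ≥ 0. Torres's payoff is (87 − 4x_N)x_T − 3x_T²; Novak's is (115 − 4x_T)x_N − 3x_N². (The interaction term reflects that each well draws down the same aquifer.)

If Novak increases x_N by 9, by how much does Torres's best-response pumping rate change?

-6

Expanding Torres's payoff: 87x_T − 4x_Nx_T − 3x_T².
∂π/∂x_T = 87 − 4x_N − 6x_T = 0, so x_T = 14.5 − (2/3)x_N.
The reaction-function slope is −2/3, so a 9-unit rise in x_N moves x_T by −2/3 × 9 = −6. Torres's best response falls — the actions are strategic substitutes.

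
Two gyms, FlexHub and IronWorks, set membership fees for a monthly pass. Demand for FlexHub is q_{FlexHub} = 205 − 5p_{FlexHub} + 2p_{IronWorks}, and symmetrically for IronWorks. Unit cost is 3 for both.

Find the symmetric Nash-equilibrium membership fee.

27.5

FlexHub's profit: π = (p_{FlexHub} − 3)(205 − 5p_{FlexHub} + 2p_{IronWorks}).
∂π/∂p_{FlexHub} = 220 − 10p_{FlexHub} + 2p_{IronWorks} = 0 ⇒ p_{FlexHub} = 22 + 0.2p_{IronWorks}.
Setting p_{FlexHub} = p_{IronWorks} in the reaction function: p_{FlexHub} = 22 + 0.2p_{FlexHub}, so p_{FlexHub} = 22 / 0.8 = 27.5.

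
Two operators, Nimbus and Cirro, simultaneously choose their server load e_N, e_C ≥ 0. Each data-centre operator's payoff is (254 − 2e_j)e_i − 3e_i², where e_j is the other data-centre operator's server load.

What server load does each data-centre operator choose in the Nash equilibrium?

Nimbus's payoff is (254 − 2e_C)e_N − 3e_N².
∂π/∂e_N = 254 − 2e_C − 6e_N = 0, so e_N = 127/3 − (1/3)e_C.
Setting e_N = e_C in the reaction function: e_N = 127/3 − (1/3)e_N, so e_N = (127/3) / (4/3) = 31.75.

31.75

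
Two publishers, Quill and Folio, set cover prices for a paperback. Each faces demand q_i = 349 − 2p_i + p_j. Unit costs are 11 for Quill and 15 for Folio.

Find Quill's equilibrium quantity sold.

226.4

Quill's profit: π = (p_{Quill} − 11)(349 − 2p_{Quill} + p_{Folio}).
∂π/∂p_{Quill} = 371 − 4p_{Quill} + p_{Folio} = 0 ⇒ p_{Quill} = 92.75 + 0.25p_{Folio}.
Similarly p_{Folio} = 94.75 + 0.25p_{Quill}.
Solving the two reaction functions simultaneously: (1 − (0.25)(0.25))p_{Quill} = 92.75 + 0.25·94.75, so 0.9375p_{Quill} = 116.4375 and p_{Quill} = 124.2.
Then p_{Folio} = 94.75 + 0.25·124.2 = 125.8.
q_{Quill} = 349 − 2·124.2 + 125.8 = 226.4.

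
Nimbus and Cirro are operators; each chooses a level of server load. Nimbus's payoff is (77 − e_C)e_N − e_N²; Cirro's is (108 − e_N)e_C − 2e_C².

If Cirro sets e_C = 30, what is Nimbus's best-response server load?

Expanding Nimbus's payoff: 77e_N − e_Ce_N − e_N².
∂π/∂e_N = 77 − e_C − 2e_N = 0, so e_N = 38.5 − 0.5e_C.
At e_C = 30: e_N = 38.5 − 0.5·30 = 23.5.

23.5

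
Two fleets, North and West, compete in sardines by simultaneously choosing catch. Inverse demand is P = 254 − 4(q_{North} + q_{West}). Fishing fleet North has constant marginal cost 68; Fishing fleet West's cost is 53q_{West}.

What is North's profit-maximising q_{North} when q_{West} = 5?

Fishing fleet North's profit: π = q_{North}(254 − 4(q_{North} + q_{West})) − 68q_{North}.
∂π/∂q_{North} = 186 − 8q_{North} − 4q_{West} = 0, so q_{North} = 23.25 − 0.5q_{West}.
At q_{West} = 5: q_{North} = 23.25 − 0.5·5 = 20.75.

20.75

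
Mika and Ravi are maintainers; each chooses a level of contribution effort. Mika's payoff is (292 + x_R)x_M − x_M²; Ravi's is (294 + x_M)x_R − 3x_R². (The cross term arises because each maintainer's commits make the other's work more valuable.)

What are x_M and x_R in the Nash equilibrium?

186, 80

Expanding Mika's payoff: 292x_M + x_Rx_M − x_M².
∂π/∂x_M = 292 + x_R − 2x_M = 0, so x_M = 146 + 0.5x_R.
Likewise for Ravi: x_R = 49 + (1/6)x_M.
Plugging x_R into Mika's best response: x_M = 146 + 0.5(49 + (1/6)x_M) ⇒ (11/12)x_M = 170.5, so x_M = 186.
Then x_R = 49 + (1/6)·186 = 80.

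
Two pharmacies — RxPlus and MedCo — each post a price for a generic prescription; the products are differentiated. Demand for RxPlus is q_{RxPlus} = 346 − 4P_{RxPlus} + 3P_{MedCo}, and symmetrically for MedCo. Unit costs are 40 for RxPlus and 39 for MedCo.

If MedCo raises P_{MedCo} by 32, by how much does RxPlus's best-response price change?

RxPlus's profit: π = (P_{RxPlus} − 40)(346 − 4P_{RxPlus} + 3P_{MedCo}).
∂π/∂P_{RxPlus} = 506 − 8P_{RxPlus} + 3P_{MedCo} = 0 ⇒ P_{RxPlus} = 63.25 + 0.375P_{MedCo}.
The reaction-function slope is 0.375, so a 32-unit rise in P_{MedCo} moves P_{RxPlus} by 0.375 × 32 = 12. RxPlus's best response rises — the actions are strategic complements.

12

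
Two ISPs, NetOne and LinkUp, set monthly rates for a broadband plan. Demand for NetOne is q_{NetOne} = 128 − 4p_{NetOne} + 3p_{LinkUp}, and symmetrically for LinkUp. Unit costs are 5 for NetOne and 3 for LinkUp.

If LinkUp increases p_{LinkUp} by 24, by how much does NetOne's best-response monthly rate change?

NetOne's profit: π = (p_{NetOne} − 5)(128 − 4p_{NetOne} + 3p_{LinkUp}).
∂π/∂p_{NetOne} = 148 − 8p_{NetOne} + 3p_{LinkUp} = 0 ⇒ p_{NetOne} = 18.5 + 0.375p_{LinkUp}.
The reaction-function slope is 0.375, so a 24-unit rise in p_{LinkUp} moves p_{NetOne} by 0.375 × 24 = 9. NetOne's best response rises — the actions are strategic complements.

9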